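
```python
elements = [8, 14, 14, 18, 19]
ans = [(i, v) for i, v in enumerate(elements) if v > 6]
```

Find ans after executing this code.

Step 1: Filter enumerate([8, 14, 14, 18, 19]) keeping v > 6:
  (0, 8): 8 > 6, included
  (1, 14): 14 > 6, included
  (2, 14): 14 > 6, included
  (3, 18): 18 > 6, included
  (4, 19): 19 > 6, included
Therefore ans = [(0, 8), (1, 14), (2, 14), (3, 18), (4, 19)].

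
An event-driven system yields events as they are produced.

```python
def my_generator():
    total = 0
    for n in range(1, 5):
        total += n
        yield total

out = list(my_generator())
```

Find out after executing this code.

Step 1: Generator accumulates running sum:
  n=1: total = 1, yield 1
  n=2: total = 3, yield 3
  n=3: total = 6, yield 6
  n=4: total = 10, yield 10
Therefore out = [1, 3, 6, 10].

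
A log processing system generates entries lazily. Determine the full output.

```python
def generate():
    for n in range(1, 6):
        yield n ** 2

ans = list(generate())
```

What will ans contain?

Step 1: For each n in range(1, 6), yield n**2:
  n=1: yield 1**2 = 1
  n=2: yield 2**2 = 4
  n=3: yield 3**2 = 9
  n=4: yield 4**2 = 16
  n=5: yield 5**2 = 25
Therefore ans = [1, 4, 9, 16, 25].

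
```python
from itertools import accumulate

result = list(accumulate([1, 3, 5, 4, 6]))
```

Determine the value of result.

Step 1: accumulate computes running sums:
  + 1 = 1
  + 3 = 4
  + 5 = 9
  + 4 = 13
  + 6 = 19
Therefore result = [1, 4, 9, 13, 19].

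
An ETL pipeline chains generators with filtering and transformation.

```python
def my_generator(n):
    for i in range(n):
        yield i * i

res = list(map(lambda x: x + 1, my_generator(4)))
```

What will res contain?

Step 1: my_generator(4) yields squares: [0, 1, 4, 9].
Step 2: map adds 1 to each: [1, 2, 5, 10].
Therefore res = [1, 2, 5, 10].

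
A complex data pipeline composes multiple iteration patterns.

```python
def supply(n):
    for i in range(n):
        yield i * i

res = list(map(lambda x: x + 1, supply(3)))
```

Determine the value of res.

Step 1: supply(3) yields squares: [0, 1, 4].
Step 2: map adds 1 to each: [1, 2, 5].
Therefore res = [1, 2, 5].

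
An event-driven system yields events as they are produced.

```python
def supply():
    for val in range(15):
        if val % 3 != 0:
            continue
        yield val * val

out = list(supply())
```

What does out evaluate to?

Step 1: Only yield val**2 when val is divisible by 3:
  val=0: 0 % 3 == 0, yield 0**2 = 0
  val=3: 3 % 3 == 0, yield 3**2 = 9
  val=6: 6 % 3 == 0, yield 6**2 = 36
  val=9: 9 % 3 == 0, yield 9**2 = 81
  val=12: 12 % 3 == 0, yield 12**2 = 144
Therefore out = [0, 9, 36, 81, 144].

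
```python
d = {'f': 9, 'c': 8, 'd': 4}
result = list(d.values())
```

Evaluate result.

Step 1: d.values() returns the dictionary values in insertion order.
Therefore result = [9, 8, 4].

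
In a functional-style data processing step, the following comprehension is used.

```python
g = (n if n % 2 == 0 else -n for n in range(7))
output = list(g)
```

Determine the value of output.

Step 1: For each n in range(7), yield n if even, else -n:
  n=0: even, yield 0
  n=1: odd, yield -1
  n=2: even, yield 2
  n=3: odd, yield -3
  n=4: even, yield 4
  n=5: odd, yield -5
  n=6: even, yield 6
Therefore output = [0, -1, 2, -3, 4, -5, 6].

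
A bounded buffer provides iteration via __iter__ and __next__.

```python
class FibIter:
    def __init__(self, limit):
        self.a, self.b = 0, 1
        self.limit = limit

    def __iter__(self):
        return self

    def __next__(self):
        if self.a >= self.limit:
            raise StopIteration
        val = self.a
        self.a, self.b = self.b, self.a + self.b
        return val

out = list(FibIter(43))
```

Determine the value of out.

Step 1: Fibonacci-like sequence (a=0, b=1) until >= 43:
  Yield 0, then a,b = 1,1
  Yield 1, then a,b = 1,2
  Yield 1, then a,b = 2,3
  Yield 2, then a,b = 3,5
  Yield 3, then a,b = 5,8
  Yield 5, then a,b = 8,13
  Yield 8, then a,b = 13,21
  Yield 13, then a,b = 21,34
  Yield 21, then a,b = 34,55
  Yield 34, then a,b = 55,89
Step 2: 55 >= 43, stop.
Therefore out = [0, 1, 1, 2, 3, 5, 8, 13, 21, 34].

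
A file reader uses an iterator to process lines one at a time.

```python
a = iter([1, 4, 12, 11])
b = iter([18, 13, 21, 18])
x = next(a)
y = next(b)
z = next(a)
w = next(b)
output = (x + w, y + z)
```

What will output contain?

Step 1: a iterates [1, 4, 12, 11], b iterates [18, 13, 21, 18].
Step 2: x = next(a) = 1, y = next(b) = 18.
Step 3: z = next(a) = 4, w = next(b) = 13.
Step 4: output = (1 + 13, 18 + 4) = (14, 22).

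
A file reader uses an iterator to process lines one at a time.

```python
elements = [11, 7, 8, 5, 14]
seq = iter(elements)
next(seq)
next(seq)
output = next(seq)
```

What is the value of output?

Step 1: Create iterator over [11, 7, 8, 5, 14].
Step 2: next() consumes 11.
Step 3: next() consumes 7.
Step 4: next() returns 8.
Therefore output = 8.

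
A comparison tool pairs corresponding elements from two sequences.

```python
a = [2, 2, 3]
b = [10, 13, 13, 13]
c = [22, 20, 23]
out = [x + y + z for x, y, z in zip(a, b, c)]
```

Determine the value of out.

Step 1: zip three lists (truncates to shortest, len=3):
  2 + 10 + 22 = 34
  2 + 13 + 20 = 35
  3 + 13 + 23 = 39
Therefore out = [34, 35, 39].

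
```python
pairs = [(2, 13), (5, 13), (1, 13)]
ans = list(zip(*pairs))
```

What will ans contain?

Step 1: zip(*pairs) transposes: unzips [(2, 13), (5, 13), (1, 13)] into separate sequences.
Step 2: First elements: (2, 5, 1), second elements: (13, 13, 13).
Therefore ans = [(2, 5, 1), (13, 13, 13)].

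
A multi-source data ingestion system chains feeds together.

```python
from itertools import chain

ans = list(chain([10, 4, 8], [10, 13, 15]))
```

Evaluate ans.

Step 1: chain() concatenates iterables: [10, 4, 8] + [10, 13, 15].
Therefore ans = [10, 4, 8, 10, 13, 15].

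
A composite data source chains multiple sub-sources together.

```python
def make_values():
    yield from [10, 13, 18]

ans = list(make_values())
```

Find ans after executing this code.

Step 1: yield from delegates to the iterable, yielding each element.
Step 2: Collected values: [10, 13, 18].
Therefore ans = [10, 13, 18].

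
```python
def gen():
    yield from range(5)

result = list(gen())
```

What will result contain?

Step 1: yield from delegates to the iterable, yielding each element.
Step 2: Collected values: [0, 1, 2, 3, 4].
Therefore result = [0, 1, 2, 3, 4].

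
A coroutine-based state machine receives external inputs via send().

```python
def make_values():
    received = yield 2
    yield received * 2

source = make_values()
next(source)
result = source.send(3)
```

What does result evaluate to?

Step 1: next(source) advances to first yield, producing 2.
Step 2: send(3) resumes, received = 3.
Step 3: yield received * 2 = 3 * 2 = 6.
Therefore result = 6.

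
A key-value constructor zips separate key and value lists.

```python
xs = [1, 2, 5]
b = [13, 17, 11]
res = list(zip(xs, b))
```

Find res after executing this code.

Step 1: zip pairs elements at same index:
  Index 0: (1, 13)
  Index 1: (2, 17)
  Index 2: (5, 11)
Therefore res = [(1, 13), (2, 17), (5, 11)].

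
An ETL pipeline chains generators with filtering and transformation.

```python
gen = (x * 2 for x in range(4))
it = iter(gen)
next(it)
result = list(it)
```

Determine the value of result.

Step 1: Generator produces [0, 2, 4, 6].
Step 2: next(it) consumes first element (0).
Step 3: list(it) collects remaining: [2, 4, 6].
Therefore result = [2, 4, 6].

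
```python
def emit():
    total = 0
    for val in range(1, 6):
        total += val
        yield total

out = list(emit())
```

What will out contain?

Step 1: Generator accumulates running sum:
  val=1: total = 1, yield 1
  val=2: total = 3, yield 3
  val=3: total = 6, yield 6
  val=4: total = 10, yield 10
  val=5: total = 15, yield 15
Therefore out = [1, 3, 6, 10, 15].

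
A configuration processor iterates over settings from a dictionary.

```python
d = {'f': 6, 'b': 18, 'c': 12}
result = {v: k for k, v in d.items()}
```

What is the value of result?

Step 1: Invert dict (swap keys and values):
  'f': 6 -> 6: 'f'
  'b': 18 -> 18: 'b'
  'c': 12 -> 12: 'c'
Therefore result = {6: 'f', 18: 'b', 12: 'c'}.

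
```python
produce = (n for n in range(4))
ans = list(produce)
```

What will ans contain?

Step 1: Generator expression iterates range(4): [0, 1, 2, 3].
Step 2: list() collects all values.
Therefore ans = [0, 1, 2, 3].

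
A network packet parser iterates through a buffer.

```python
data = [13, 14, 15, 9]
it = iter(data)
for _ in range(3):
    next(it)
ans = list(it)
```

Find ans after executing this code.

Step 1: Create iterator over [13, 14, 15, 9].
Step 2: Advance 3 positions (consuming [13, 14, 15]).
Step 3: list() collects remaining elements: [9].
Therefore ans = [9].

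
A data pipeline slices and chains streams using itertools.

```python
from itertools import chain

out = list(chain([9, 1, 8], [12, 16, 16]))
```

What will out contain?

Step 1: chain() concatenates iterables: [9, 1, 8] + [12, 16, 16].
Therefore out = [9, 1, 8, 12, 16, 16].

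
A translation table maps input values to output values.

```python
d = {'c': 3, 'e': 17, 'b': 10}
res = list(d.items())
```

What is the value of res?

Step 1: d.items() returns (key, value) pairs in insertion order.
Therefore res = [('c', 3), ('e', 17), ('b', 10)].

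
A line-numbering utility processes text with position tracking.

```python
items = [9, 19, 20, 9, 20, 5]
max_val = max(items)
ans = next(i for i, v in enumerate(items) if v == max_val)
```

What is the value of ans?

Step 1: max([9, 19, 20, 9, 20, 5]) = 20.
Step 2: Find first index where value == 20:
  Index 0: 9 != 20
  Index 1: 19 != 20
  Index 2: 20 == 20, found!
Therefore ans = 2.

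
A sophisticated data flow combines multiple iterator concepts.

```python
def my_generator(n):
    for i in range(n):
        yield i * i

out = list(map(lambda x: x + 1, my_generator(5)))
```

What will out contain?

Step 1: my_generator(5) yields squares: [0, 1, 4, 9, 16].
Step 2: map adds 1 to each: [1, 2, 5, 10, 17].
Therefore out = [1, 2, 5, 10, 17].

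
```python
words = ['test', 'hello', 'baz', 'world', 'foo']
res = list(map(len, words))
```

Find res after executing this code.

Step 1: Map len() to each word:
  'test' -> 4
  'hello' -> 5
  'baz' -> 3
  'world' -> 5
  'foo' -> 3
Therefore res = [4, 5, 3, 5, 3].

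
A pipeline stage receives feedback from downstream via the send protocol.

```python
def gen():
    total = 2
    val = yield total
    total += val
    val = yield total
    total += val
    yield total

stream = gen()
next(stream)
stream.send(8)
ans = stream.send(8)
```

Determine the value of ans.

Step 1: next() -> yield total=2.
Step 2: send(8) -> val=8, total = 2+8 = 10, yield 10.
Step 3: send(8) -> val=8, total = 10+8 = 18, yield 18.
Therefore ans = 18.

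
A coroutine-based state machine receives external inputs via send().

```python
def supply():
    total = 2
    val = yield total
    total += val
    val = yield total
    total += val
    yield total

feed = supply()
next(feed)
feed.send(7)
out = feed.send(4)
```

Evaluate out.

Step 1: next() -> yield total=2.
Step 2: send(7) -> val=7, total = 2+7 = 9, yield 9.
Step 3: send(4) -> val=4, total = 9+4 = 13, yield 13.
Therefore out = 13.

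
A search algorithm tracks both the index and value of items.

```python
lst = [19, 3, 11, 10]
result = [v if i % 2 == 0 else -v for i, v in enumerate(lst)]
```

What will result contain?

Step 1: For each (i, v), keep v if i is even, negate if odd:
  i=0 (even): keep 19
  i=1 (odd): negate to -3
  i=2 (even): keep 11
  i=3 (odd): negate to -10
Therefore result = [19, -3, 11, -10].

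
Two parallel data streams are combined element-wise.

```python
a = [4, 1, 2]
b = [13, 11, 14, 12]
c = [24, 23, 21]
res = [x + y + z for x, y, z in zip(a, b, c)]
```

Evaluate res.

Step 1: zip three lists (truncates to shortest, len=3):
  4 + 13 + 24 = 41
  1 + 11 + 23 = 35
  2 + 14 + 21 = 37
Therefore res = [41, 35, 37].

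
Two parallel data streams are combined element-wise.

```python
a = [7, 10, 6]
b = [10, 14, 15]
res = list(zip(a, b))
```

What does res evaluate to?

Step 1: zip pairs elements at same index:
  Index 0: (7, 10)
  Index 1: (10, 14)
  Index 2: (6, 15)
Therefore res = [(7, 10), (10, 14), (6, 15)].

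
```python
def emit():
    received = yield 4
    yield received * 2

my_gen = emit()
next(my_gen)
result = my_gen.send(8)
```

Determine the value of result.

Step 1: next(my_gen) advances to first yield, producing 4.
Step 2: send(8) resumes, received = 8.
Step 3: yield received * 2 = 8 * 2 = 16.
Therefore result = 16.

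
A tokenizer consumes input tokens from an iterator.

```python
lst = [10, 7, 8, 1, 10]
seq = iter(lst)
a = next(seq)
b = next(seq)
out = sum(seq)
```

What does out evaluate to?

Step 1: Create iterator over [10, 7, 8, 1, 10].
Step 2: a = next() = 10, b = next() = 7.
Step 3: sum() of remaining [8, 1, 10] = 19.
Therefore out = 19.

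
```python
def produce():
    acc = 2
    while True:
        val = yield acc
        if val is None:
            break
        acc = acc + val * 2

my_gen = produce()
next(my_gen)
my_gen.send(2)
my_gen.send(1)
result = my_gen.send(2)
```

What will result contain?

Step 1: next() -> yield acc=2.
Step 2: send(2) -> val=2, acc = 2 + 2*2 = 6, yield 6.
Step 3: send(1) -> val=1, acc = 6 + 1*2 = 8, yield 8.
Step 4: send(2) -> val=2, acc = 8 + 2*2 = 12, yield 12.
Therefore result = 12.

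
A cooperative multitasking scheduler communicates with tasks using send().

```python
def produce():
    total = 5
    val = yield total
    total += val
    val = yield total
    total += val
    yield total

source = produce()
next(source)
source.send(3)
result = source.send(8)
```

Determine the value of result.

Step 1: next() -> yield total=5.
Step 2: send(3) -> val=3, total = 5+3 = 8, yield 8.
Step 3: send(8) -> val=8, total = 8+8 = 16, yield 16.
Therefore result = 16.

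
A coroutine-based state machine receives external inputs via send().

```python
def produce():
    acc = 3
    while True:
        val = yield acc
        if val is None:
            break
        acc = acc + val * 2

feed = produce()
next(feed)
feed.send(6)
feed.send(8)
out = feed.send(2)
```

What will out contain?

Step 1: next() -> yield acc=3.
Step 2: send(6) -> val=6, acc = 3 + 6*2 = 15, yield 15.
Step 3: send(8) -> val=8, acc = 15 + 8*2 = 31, yield 31.
Step 4: send(2) -> val=2, acc = 31 + 2*2 = 35, yield 35.
Therefore out = 35.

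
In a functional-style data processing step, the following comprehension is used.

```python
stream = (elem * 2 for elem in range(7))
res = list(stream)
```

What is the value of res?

Step 1: For each elem in range(7), compute elem*2:
  elem=0: 0*2 = 0
  elem=1: 1*2 = 2
  elem=2: 2*2 = 4
  elem=3: 3*2 = 6
  elem=4: 4*2 = 8
  elem=5: 5*2 = 10
  elem=6: 6*2 = 12
Therefore res = [0, 2, 4, 6, 8, 10, 12].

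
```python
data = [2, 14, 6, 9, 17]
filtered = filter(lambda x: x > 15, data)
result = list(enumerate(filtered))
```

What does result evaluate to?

Step 1: Filter [2, 14, 6, 9, 17] for > 15: [17].
Step 2: enumerate re-indexes from 0: [(0, 17)].
Therefore result = [(0, 17)].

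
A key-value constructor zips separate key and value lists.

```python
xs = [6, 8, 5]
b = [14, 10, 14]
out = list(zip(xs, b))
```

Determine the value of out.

Step 1: zip pairs elements at same index:
  Index 0: (6, 14)
  Index 1: (8, 10)
  Index 2: (5, 14)
Therefore out = [(6, 14), (8, 10), (5, 14)].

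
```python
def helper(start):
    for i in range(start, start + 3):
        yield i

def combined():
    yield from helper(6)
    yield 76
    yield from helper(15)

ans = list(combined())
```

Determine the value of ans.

Step 1: combined() delegates to helper(6):
  yield 6
  yield 7
  yield 8
Step 2: yield 76
Step 3: Delegates to helper(15):
  yield 15
  yield 16
  yield 17
Therefore ans = [6, 7, 8, 76, 15, 16, 17].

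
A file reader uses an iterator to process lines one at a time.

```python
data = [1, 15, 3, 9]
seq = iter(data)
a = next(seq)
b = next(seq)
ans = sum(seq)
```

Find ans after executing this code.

Step 1: Create iterator over [1, 15, 3, 9].
Step 2: a = next() = 1, b = next() = 15.
Step 3: sum() of remaining [3, 9] = 12.
Therefore ans = 12.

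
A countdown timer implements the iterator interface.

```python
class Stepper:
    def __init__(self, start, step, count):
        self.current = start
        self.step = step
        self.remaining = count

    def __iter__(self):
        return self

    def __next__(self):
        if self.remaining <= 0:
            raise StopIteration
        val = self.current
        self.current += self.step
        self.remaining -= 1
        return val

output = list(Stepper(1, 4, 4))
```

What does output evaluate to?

Step 1: Stepper starts at 1, increments by 4, for 4 steps:
  Yield 1, then current += 4
  Yield 5, then current += 4
  Yield 9, then current += 4
  Yield 13, then current += 4
Therefore output = [1, 5, 9, 13].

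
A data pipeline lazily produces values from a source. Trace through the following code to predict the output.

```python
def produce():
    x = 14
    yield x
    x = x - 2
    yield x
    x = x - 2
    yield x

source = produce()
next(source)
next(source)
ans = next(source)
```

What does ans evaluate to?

Step 1: Trace through generator execution:
  Yield 1: x starts at 14, yield 14
  Yield 2: x = 14 - 2 = 12, yield 12
  Yield 3: x = 12 - 2 = 10, yield 10
Step 2: First next() gets 14, second next() gets the second value, third next() yields 10.
Therefore ans = 10.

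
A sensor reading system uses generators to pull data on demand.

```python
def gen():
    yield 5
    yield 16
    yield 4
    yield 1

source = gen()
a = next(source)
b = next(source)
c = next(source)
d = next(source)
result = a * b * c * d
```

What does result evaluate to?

Step 1: Create generator and consume all values:
  a = next(source) = 5
  b = next(source) = 16
  c = next(source) = 4
  d = next(source) = 1
Step 2: result = 5 * 16 * 4 * 1 = 320.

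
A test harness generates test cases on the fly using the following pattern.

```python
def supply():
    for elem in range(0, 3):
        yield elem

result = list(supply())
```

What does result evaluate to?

Step 1: The generator yields each value from range(0, 3).
Step 2: list() consumes all yields: [0, 1, 2].
Therefore result = [0, 1, 2].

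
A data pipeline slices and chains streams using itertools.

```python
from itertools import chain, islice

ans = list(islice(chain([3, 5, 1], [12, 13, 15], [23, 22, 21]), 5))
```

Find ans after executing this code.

Step 1: chain([3, 5, 1], [12, 13, 15], [23, 22, 21]) = [3, 5, 1, 12, 13, 15, 23, 22, 21].
Step 2: islice takes first 5 elements: [3, 5, 1, 12, 13].
Therefore ans = [3, 5, 1, 12, 13].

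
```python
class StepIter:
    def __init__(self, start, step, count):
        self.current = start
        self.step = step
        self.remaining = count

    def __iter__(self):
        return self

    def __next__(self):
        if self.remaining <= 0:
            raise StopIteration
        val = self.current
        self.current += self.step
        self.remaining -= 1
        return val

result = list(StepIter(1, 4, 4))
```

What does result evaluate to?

Step 1: StepIter starts at 1, increments by 4, for 4 steps:
  Yield 1, then current += 4
  Yield 5, then current += 4
  Yield 9, then current += 4
  Yield 13, then current += 4
Therefore result = [1, 5, 9, 13].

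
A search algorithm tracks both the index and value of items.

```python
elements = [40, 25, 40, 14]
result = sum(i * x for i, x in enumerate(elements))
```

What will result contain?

Step 1: Compute i * x for each (i, x) in enumerate([40, 25, 40, 14]):
  i=0, x=40: 0*40 = 0
  i=1, x=25: 1*25 = 25
  i=2, x=40: 2*40 = 80
  i=3, x=14: 3*14 = 42
Step 2: sum = 0 + 25 + 80 + 42 = 147.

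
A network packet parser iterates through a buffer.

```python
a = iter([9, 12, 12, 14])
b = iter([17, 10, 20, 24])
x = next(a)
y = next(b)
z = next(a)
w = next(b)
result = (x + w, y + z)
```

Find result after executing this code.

Step 1: a iterates [9, 12, 12, 14], b iterates [17, 10, 20, 24].
Step 2: x = next(a) = 9, y = next(b) = 17.
Step 3: z = next(a) = 12, w = next(b) = 10.
Step 4: result = (9 + 10, 17 + 12) = (19, 29).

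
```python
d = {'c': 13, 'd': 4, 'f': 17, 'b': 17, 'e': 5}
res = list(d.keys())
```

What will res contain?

Step 1: d.keys() returns the dictionary keys in insertion order.
Therefore res = ['c', 'd', 'f', 'b', 'e'].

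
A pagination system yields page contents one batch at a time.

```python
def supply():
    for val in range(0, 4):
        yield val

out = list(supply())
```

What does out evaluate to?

Step 1: The generator yields each value from range(0, 4).
Step 2: list() consumes all yields: [0, 1, 2, 3].
Therefore out = [0, 1, 2, 3].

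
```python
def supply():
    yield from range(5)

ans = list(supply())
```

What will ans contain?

Step 1: yield from delegates to the iterable, yielding each element.
Step 2: Collected values: [0, 1, 2, 3, 4].
Therefore ans = [0, 1, 2, 3, 4].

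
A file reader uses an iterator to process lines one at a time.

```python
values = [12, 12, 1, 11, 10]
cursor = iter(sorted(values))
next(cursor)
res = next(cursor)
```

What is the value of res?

Step 1: sorted([12, 12, 1, 11, 10]) = [1, 10, 11, 12, 12].
Step 2: Create iterator and skip 1 elements.
Step 3: next() returns 10.
Therefore res = 10.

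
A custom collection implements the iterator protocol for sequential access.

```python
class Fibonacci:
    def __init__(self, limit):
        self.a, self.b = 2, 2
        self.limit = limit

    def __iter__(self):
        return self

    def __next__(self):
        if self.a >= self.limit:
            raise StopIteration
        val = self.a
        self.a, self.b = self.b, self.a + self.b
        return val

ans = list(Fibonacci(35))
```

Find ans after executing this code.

Step 1: Fibonacci-like sequence (a=2, b=2) until >= 35:
  Yield 2, then a,b = 2,4
  Yield 2, then a,b = 4,6
  Yield 4, then a,b = 6,10
  Yield 6, then a,b = 10,16
  Yield 10, then a,b = 16,26
  Yield 16, then a,b = 26,42
  Yield 26, then a,b = 42,68
Step 2: 42 >= 35, stop.
Therefore ans = [2, 2, 4, 6, 10, 16, 26].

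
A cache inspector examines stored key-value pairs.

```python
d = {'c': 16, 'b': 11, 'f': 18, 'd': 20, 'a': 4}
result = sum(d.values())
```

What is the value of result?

Step 1: d.values() = [16, 11, 18, 20, 4].
Step 2: sum = 69.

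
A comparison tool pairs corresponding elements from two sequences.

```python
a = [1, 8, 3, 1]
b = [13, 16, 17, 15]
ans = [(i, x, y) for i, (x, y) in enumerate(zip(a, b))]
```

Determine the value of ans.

Step 1: enumerate(zip(a, b)) gives index with paired elements:
  i=0: (1, 13)
  i=1: (8, 16)
  i=2: (3, 17)
  i=3: (1, 15)
Therefore ans = [(0, 1, 13), (1, 8, 16), (2, 3, 17), (3, 1, 15)].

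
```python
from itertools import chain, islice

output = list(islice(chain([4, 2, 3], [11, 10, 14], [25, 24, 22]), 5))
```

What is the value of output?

Step 1: chain([4, 2, 3], [11, 10, 14], [25, 24, 22]) = [4, 2, 3, 11, 10, 14, 25, 24, 22].
Step 2: islice takes first 5 elements: [4, 2, 3, 11, 10].
Therefore output = [4, 2, 3, 11, 10].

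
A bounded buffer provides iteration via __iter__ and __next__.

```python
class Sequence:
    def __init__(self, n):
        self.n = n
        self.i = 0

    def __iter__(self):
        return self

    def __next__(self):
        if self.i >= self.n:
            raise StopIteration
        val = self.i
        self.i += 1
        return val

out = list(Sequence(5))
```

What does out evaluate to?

Step 1: Sequence(5) creates an iterator counting 0 to 4.
Step 2: list() consumes all values: [0, 1, 2, 3, 4].
Therefore out = [0, 1, 2, 3, 4].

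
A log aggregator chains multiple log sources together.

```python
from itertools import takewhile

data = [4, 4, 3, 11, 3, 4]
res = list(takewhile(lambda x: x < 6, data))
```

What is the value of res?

Step 1: takewhile stops at first element >= 6:
  4 < 6: take
  4 < 6: take
  3 < 6: take
  11 >= 6: stop
Therefore res = [4, 4, 3].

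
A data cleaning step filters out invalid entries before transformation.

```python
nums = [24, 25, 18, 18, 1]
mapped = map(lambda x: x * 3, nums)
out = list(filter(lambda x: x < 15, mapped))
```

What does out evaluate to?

Step 1: Map x * 3:
  24 -> 72
  25 -> 75
  18 -> 54
  18 -> 54
  1 -> 3
Step 2: Filter for < 15:
  72: removed
  75: removed
  54: removed
  54: removed
  3: kept
Therefore out = [3].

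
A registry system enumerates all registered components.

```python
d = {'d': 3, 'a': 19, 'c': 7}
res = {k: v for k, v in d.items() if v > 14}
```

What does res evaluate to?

Step 1: Filter items where value > 14:
  'd': 3 <= 14: removed
  'a': 19 > 14: kept
  'c': 7 <= 14: removed
Therefore res = {'a': 19}.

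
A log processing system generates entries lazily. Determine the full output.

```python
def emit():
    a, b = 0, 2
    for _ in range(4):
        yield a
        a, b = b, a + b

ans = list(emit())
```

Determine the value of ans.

Step 1: Fibonacci-like sequence starting with a=0, b=2:
  Iteration 1: yield a=0, then a,b = 2,2
  Iteration 2: yield a=2, then a,b = 2,4
  Iteration 3: yield a=2, then a,b = 4,6
  Iteration 4: yield a=4, then a,b = 6,10
Therefore ans = [0, 2, 2, 4].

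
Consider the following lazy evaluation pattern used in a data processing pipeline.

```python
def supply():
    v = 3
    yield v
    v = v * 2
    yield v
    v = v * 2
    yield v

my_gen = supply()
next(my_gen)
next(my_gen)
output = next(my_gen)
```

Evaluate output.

Step 1: Trace through generator execution:
  Yield 1: v starts at 3, yield 3
  Yield 2: v = 3 * 2 = 6, yield 6
  Yield 3: v = 6 * 2 = 12, yield 12
Step 2: First next() gets 3, second next() gets the second value, third next() yields 12.
Therefore output = 12.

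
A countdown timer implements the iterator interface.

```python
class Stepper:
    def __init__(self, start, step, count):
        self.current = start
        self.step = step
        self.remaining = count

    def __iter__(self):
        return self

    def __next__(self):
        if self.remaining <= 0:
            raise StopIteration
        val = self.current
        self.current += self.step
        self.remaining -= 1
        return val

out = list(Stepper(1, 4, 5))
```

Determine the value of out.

Step 1: Stepper starts at 1, increments by 4, for 5 steps:
  Yield 1, then current += 4
  Yield 5, then current += 4
  Yield 9, then current += 4
  Yield 13, then current += 4
  Yield 17, then current += 4
Therefore out = [1, 5, 9, 13, 17].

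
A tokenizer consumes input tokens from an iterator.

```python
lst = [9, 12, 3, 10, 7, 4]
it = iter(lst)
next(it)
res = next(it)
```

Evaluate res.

Step 1: Create iterator over [9, 12, 3, 10, 7, 4].
Step 2: next() consumes 9.
Step 3: next() returns 12.
Therefore res = 12.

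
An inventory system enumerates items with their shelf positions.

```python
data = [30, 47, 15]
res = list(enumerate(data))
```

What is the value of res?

Step 1: enumerate pairs each element with its index:
  (0, 30)
  (1, 47)
  (2, 15)
Therefore res = [(0, 30), (1, 47), (2, 15)].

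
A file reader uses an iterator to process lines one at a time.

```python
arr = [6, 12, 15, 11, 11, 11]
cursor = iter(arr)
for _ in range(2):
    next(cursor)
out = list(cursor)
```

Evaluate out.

Step 1: Create iterator over [6, 12, 15, 11, 11, 11].
Step 2: Advance 2 positions (consuming [6, 12]).
Step 3: list() collects remaining elements: [15, 11, 11, 11].
Therefore out = [15, 11, 11, 11].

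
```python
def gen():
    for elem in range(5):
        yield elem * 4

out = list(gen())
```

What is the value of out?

Step 1: For each elem in range(5), yield elem * 4:
  elem=0: yield 0 * 4 = 0
  elem=1: yield 1 * 4 = 4
  elem=2: yield 2 * 4 = 8
  elem=3: yield 3 * 4 = 12
  elem=4: yield 4 * 4 = 16
Therefore out = [0, 4, 8, 12, 16].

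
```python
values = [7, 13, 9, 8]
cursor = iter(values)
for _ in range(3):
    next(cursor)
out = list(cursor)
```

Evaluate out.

Step 1: Create iterator over [7, 13, 9, 8].
Step 2: Advance 3 positions (consuming [7, 13, 9]).
Step 3: list() collects remaining elements: [8].
Therefore out = [8].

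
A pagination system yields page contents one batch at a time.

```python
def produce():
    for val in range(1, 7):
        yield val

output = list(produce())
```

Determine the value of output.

Step 1: The generator yields each value from range(1, 7).
Step 2: list() consumes all yields: [1, 2, 3, 4, 5, 6].
Therefore output = [1, 2, 3, 4, 5, 6].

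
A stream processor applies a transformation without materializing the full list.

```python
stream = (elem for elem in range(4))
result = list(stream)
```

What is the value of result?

Step 1: Generator expression iterates range(4): [0, 1, 2, 3].
Step 2: list() collects all values.
Therefore result = [0, 1, 2, 3].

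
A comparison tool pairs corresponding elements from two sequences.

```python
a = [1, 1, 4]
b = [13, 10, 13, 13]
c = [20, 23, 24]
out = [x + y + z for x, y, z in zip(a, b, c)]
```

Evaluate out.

Step 1: zip three lists (truncates to shortest, len=3):
  1 + 13 + 20 = 34
  1 + 10 + 23 = 34
  4 + 13 + 24 = 41
Therefore out = [34, 34, 41].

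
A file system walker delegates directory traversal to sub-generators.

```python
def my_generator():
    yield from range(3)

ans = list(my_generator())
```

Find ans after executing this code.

Step 1: yield from delegates to the iterable, yielding each element.
Step 2: Collected values: [0, 1, 2].
Therefore ans = [0, 1, 2].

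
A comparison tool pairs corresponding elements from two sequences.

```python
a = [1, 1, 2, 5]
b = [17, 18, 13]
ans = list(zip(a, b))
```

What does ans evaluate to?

Step 1: zip stops at shortest (len(a)=4, len(b)=3):
  Index 0: (1, 17)
  Index 1: (1, 18)
  Index 2: (2, 13)
Step 2: Last element of a (5) has no pair, dropped.
Therefore ans = [(1, 17), (1, 18), (2, 13)].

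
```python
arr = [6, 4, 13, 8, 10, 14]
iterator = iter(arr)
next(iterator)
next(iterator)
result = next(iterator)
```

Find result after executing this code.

Step 1: Create iterator over [6, 4, 13, 8, 10, 14].
Step 2: next() consumes 6.
Step 3: next() consumes 4.
Step 4: next() returns 13.
Therefore result = 13.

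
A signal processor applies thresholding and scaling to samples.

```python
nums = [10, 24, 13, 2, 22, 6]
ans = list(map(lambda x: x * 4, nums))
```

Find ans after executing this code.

Step 1: Apply lambda x: x * 4 to each element:
  10 -> 40
  24 -> 96
  13 -> 52
  2 -> 8
  22 -> 88
  6 -> 24
Therefore ans = [40, 96, 52, 8, 88, 24].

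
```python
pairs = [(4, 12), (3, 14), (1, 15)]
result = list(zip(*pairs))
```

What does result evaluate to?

Step 1: zip(*pairs) transposes: unzips [(4, 12), (3, 14), (1, 15)] into separate sequences.
Step 2: First elements: (4, 3, 1), second elements: (12, 14, 15).
Therefore result = [(4, 3, 1), (12, 14, 15)].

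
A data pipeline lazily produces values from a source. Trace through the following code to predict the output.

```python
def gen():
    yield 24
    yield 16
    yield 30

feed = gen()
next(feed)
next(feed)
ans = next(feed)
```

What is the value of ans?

Step 1: gen() creates a generator.
Step 2: next(feed) yields 24 (consumed and discarded).
Step 3: next(feed) yields 16 (consumed and discarded).
Step 4: next(feed) yields 30, assigned to ans.
Therefore ans = 30.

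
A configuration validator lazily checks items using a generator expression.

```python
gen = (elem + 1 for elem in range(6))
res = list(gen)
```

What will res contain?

Step 1: For each elem in range(6), compute elem+1:
  elem=0: 0+1 = 1
  elem=1: 1+1 = 2
  elem=2: 2+1 = 3
  elem=3: 3+1 = 4
  elem=4: 4+1 = 5
  elem=5: 5+1 = 6
Therefore res = [1, 2, 3, 4, 5, 6].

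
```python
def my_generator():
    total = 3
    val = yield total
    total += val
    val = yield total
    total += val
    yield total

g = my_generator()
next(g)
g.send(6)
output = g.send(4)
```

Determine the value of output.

Step 1: next() -> yield total=3.
Step 2: send(6) -> val=6, total = 3+6 = 9, yield 9.
Step 3: send(4) -> val=4, total = 9+4 = 13, yield 13.
Therefore output = 13.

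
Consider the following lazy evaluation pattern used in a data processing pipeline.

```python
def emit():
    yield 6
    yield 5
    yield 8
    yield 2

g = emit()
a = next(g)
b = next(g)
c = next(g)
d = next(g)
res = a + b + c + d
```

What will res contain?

Step 1: Create generator and consume all values:
  a = next(g) = 6
  b = next(g) = 5
  c = next(g) = 8
  d = next(g) = 2
Step 2: res = 6 + 5 + 8 + 2 = 21.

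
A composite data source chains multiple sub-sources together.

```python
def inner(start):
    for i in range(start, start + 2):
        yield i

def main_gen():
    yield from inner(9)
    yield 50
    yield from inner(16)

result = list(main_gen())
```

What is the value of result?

Step 1: main_gen() delegates to inner(9):
  yield 9
  yield 10
Step 2: yield 50
Step 3: Delegates to inner(16):
  yield 16
  yield 17
Therefore result = [9, 10, 50, 16, 17].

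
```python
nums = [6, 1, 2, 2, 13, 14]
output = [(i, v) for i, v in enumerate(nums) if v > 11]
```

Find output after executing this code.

Step 1: Filter enumerate([6, 1, 2, 2, 13, 14]) keeping v > 11:
  (0, 6): 6 <= 11, excluded
  (1, 1): 1 <= 11, excluded
  (2, 2): 2 <= 11, excluded
  (3, 2): 2 <= 11, excluded
  (4, 13): 13 > 11, included
  (5, 14): 14 > 11, included
Therefore output = [(4, 13), (5, 14)].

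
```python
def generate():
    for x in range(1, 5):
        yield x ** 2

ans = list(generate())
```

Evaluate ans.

Step 1: For each x in range(1, 5), yield x**2:
  x=1: yield 1**2 = 1
  x=2: yield 2**2 = 4
  x=3: yield 3**2 = 9
  x=4: yield 4**2 = 16
Therefore ans = [1, 4, 9, 16].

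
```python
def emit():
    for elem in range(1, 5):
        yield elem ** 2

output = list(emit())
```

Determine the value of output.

Step 1: For each elem in range(1, 5), yield elem**2:
  elem=1: yield 1**2 = 1
  elem=2: yield 2**2 = 4
  elem=3: yield 3**2 = 9
  elem=4: yield 4**2 = 16
Therefore output = [1, 4, 9, 16].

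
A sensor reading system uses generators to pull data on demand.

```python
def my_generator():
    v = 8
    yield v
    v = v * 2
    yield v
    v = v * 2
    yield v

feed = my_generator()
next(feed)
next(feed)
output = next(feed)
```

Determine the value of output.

Step 1: Trace through generator execution:
  Yield 1: v starts at 8, yield 8
  Yield 2: v = 8 * 2 = 16, yield 16
  Yield 3: v = 16 * 2 = 32, yield 32
Step 2: First next() gets 8, second next() gets the second value, third next() yields 32.
Therefore output = 32.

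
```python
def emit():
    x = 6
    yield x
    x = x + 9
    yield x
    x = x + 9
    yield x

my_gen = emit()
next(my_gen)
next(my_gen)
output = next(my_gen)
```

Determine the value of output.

Step 1: Trace through generator execution:
  Yield 1: x starts at 6, yield 6
  Yield 2: x = 6 + 9 = 15, yield 15
  Yield 3: x = 15 + 9 = 24, yield 24
Step 2: First next() gets 6, second next() gets the second value, third next() yields 24.
Therefore output = 24.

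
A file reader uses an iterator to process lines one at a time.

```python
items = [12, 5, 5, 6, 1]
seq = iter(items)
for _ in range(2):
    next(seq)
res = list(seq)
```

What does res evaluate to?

Step 1: Create iterator over [12, 5, 5, 6, 1].
Step 2: Advance 2 positions (consuming [12, 5]).
Step 3: list() collects remaining elements: [5, 6, 1].
Therefore res = [5, 6, 1].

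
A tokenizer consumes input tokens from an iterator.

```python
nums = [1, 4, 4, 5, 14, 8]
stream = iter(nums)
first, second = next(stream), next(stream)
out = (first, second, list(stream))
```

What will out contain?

Step 1: Create iterator over [1, 4, 4, 5, 14, 8].
Step 2: first = 1, second = 4.
Step 3: Remaining elements: [4, 5, 14, 8].
Therefore out = (1, 4, [4, 5, 14, 8]).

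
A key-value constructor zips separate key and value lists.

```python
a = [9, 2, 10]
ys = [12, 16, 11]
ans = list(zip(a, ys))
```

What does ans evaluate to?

Step 1: zip pairs elements at same index:
  Index 0: (9, 12)
  Index 1: (2, 16)
  Index 2: (10, 11)
Therefore ans = [(9, 12), (2, 16), (10, 11)].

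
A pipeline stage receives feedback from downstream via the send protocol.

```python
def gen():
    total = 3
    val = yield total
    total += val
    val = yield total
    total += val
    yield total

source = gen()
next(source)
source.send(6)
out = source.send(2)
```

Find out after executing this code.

Step 1: next() -> yield total=3.
Step 2: send(6) -> val=6, total = 3+6 = 9, yield 9.
Step 3: send(2) -> val=2, total = 9+2 = 11, yield 11.
Therefore out = 11.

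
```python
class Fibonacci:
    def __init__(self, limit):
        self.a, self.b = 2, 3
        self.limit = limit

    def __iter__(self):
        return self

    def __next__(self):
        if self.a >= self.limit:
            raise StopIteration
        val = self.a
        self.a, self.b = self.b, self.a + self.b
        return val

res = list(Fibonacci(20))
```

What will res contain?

Step 1: Fibonacci-like sequence (a=2, b=3) until >= 20:
  Yield 2, then a,b = 3,5
  Yield 3, then a,b = 5,8
  Yield 5, then a,b = 8,13
  Yield 8, then a,b = 13,21
  Yield 13, then a,b = 21,34
Step 2: 21 >= 20, stop.
Therefore res = [2, 3, 5, 8, 13].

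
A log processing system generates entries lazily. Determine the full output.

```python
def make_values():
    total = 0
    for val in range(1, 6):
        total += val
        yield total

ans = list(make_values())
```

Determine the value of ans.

Step 1: Generator accumulates running sum:
  val=1: total = 1, yield 1
  val=2: total = 3, yield 3
  val=3: total = 6, yield 6
  val=4: total = 10, yield 10
  val=5: total = 15, yield 15
Therefore ans = [1, 3, 6, 10, 15].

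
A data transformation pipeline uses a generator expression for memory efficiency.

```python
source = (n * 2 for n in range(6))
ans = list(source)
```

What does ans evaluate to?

Step 1: For each n in range(6), compute n*2:
  n=0: 0*2 = 0
  n=1: 1*2 = 2
  n=2: 2*2 = 4
  n=3: 3*2 = 6
  n=4: 4*2 = 8
  n=5: 5*2 = 10
Therefore ans = [0, 2, 4, 6, 8, 10].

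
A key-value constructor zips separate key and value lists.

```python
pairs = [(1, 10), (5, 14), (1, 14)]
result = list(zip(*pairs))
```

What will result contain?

Step 1: zip(*pairs) transposes: unzips [(1, 10), (5, 14), (1, 14)] into separate sequences.
Step 2: First elements: (1, 5, 1), second elements: (10, 14, 14).
Therefore result = [(1, 5, 1), (10, 14, 14)].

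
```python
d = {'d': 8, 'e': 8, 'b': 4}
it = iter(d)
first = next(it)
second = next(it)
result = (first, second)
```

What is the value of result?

Step 1: iter(d) iterates over keys: ['d', 'e', 'b'].
Step 2: first = next(it) = 'd', second = next(it) = 'e'.
Therefore result = ('d', 'e').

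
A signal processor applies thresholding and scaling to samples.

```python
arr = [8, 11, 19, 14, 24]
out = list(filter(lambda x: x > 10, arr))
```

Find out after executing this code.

Step 1: Filter elements > 10:
  8: removed
  11: kept
  19: kept
  14: kept
  24: kept
Therefore out = [11, 19, 14, 24].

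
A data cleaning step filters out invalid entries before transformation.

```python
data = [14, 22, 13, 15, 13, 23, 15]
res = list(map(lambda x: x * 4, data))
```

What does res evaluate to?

Step 1: Apply lambda x: x * 4 to each element:
  14 -> 56
  22 -> 88
  13 -> 52
  15 -> 60
  13 -> 52
  23 -> 92
  15 -> 60
Therefore res = [56, 88, 52, 60, 52, 92, 60].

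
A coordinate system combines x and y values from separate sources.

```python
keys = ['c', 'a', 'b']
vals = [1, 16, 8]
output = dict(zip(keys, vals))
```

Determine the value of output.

Step 1: zip pairs keys with values:
  'c' -> 1
  'a' -> 16
  'b' -> 8
Therefore output = {'c': 1, 'a': 16, 'b': 8}.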